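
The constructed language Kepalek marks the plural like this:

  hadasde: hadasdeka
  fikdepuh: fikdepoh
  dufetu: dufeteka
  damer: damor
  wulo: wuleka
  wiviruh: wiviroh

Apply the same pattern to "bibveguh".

hadasde and damer both have last vowel 'e' yet inflect differently (hadasdeka, damor), so the last vowel is not what conditions the rule; whether the stem ends in a vowel or a consonant is.
"bibveguh" ends in a consonant. The stems ending in a consonant (damer → damor, fikdepuh → fikdepoh, wiviruh → wiviroh) change the last vowel to 'o'.
The other pattern: stems ending in a vowel drop the final letter and add -eka.
So bibveguh → bibvegoh.

bibvegoh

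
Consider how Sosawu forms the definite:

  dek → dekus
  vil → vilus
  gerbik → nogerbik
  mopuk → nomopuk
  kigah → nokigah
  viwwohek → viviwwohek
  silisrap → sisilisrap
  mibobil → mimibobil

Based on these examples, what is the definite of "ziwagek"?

dek and gerbik both end in -k yet inflect differently (dekus, nogerbik), so the final letter is not what conditions the rule; the number of vowels is.
"ziwagek" has 3 vowels. The stems with 3 vowels (viwwohek → viviwwohek, silisrap → sisilisrap, mibobil → mimibobil) repeat the first consonant+vowel as a prefix.
The other patterns: stems with 1 vowel add -us; stems with 2 vowels add the prefix no-.
So ziwagek → ziziwagek.

ziziwagek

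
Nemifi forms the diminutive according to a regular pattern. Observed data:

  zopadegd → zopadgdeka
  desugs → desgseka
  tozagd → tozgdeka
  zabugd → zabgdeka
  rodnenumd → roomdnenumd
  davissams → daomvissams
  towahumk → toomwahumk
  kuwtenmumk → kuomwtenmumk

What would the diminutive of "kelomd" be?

"kelomd" has second-to-last letter 'm'. The stems whose second-to-last letter is 'm' (rodnenumd → roomdnenumd, davissams → daomvissams, towahumk → toomwahumk) insert -om- after the first vowel.
The other pattern: stems whose second-to-last letter is 'g' delete the last vowel and add -eka.
So kelomd → keomlomd.

keomlomd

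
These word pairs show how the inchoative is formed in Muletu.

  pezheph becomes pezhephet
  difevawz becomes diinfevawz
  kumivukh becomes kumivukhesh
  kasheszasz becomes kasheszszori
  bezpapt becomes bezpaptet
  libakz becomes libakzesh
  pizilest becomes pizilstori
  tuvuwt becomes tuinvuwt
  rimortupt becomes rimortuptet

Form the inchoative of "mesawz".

meinsawz

"mesawz" has second-to-last letter 'w'. The stems whose second-to-last letter is 'w' (difevawz → diinfevawz, tuvuwt → tuinvuwt) insert -in- after the first vowel.
So mesawz → meinsawz.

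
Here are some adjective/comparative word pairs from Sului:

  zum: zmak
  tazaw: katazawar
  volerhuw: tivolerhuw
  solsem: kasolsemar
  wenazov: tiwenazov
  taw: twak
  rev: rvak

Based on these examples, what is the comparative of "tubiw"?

zum and solsem both end in -m yet inflect differently (zmak, kasolsemar), so the final letter is not what conditions the rule; the number of vowels is.
"tubiw" has 2 vowels. The stems with 2 vowels (solsem → kasolsemar, tazaw → katazawar) add ka- … -ar around the stem.
The other patterns: stems with 1 vowel delete the last vowel and add -ak; stems with 3 vowels add the prefix ti-.
So tubiw → katubiwar.

katubiwar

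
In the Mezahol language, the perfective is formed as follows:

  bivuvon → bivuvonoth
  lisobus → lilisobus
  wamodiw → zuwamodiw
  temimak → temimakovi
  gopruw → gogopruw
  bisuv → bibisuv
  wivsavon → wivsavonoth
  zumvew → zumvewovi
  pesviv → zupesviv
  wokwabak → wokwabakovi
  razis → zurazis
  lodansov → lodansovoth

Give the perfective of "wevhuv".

wewevhuv

lodansov and bisuv both end in -v yet inflect differently (lodansovoth, bibisuv), so the final letter is not what conditions the rule; the last vowel is.
"wevhuv" has last vowel 'u'. The stems whose last vowel is 'u' (gopruw → gogopruw, lisobus → lilisobus, bisuv → bibisuv) repeat the first consonant+vowel as a prefix.
The other patterns: stems whose last vowel is 'o' add -oth; stems whose last vowel is 'i' add the prefix zu-; stems whose last vowel is 'a' or 'e' add -ovi.
So wevhuv → wewevhuv.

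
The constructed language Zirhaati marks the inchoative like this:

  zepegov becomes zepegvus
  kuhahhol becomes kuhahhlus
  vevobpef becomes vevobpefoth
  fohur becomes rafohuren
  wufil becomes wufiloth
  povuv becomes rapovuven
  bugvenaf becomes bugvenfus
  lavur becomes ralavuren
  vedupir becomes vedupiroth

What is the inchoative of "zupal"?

zuplus

"zupal" has last vowel 'a'. The one such stem in the data (bugvenaf → bugvenfus) deletes the last vowel and adds -us (as do kuhahhol, zepegov), so the same rule applies.
So zupal → zuplus.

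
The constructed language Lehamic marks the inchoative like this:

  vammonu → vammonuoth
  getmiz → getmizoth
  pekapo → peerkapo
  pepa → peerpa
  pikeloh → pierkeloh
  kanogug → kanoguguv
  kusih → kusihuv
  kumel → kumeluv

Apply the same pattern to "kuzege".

pikeloh and kusih both end in -h yet inflect differently (pierkeloh, kusihuv), so the final letter is not what conditions the rule; the first letter is.
"kuzege" begins with k-. The stems beginning with k- (kanogug → kanoguguv, kusih → kusihuv, kumel → kumeluv) add -uv.
The other patterns: stems beginning with g- or v- add -oth; stems beginning with p- insert -er- after the first vowel.
So kuzege → kuzegeuv.

kuzegeuv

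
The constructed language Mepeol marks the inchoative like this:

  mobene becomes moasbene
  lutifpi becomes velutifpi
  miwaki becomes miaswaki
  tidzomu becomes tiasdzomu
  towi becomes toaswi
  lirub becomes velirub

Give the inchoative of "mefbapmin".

measfbapmin

lutifpi and miwaki both end in -i yet inflect differently (velutifpi, miaswaki), so the final letter is not what conditions the rule; the first letter is.
"mefbapmin" begins with m-. The stems beginning with m- (miwaki → miaswaki, mobene → moasbene) insert -as- after the first vowel.
The other pattern: stems beginning with l- add the prefix ve-.
So mefbapmin → measfbapmin.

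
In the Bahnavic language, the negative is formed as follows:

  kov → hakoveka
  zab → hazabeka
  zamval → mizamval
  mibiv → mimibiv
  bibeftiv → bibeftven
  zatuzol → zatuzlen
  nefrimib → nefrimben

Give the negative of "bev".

kov and mibiv both end in -v yet inflect differently (hakoveka, mimibiv), so the final letter is not what conditions the rule; the number of vowels is.
"bev" has 1 vowel. The stems with 1 vowel (kov → hakoveka, zab → hazabeka) add ha- … -eka around the stem.
So bev → habeveka.

habeveka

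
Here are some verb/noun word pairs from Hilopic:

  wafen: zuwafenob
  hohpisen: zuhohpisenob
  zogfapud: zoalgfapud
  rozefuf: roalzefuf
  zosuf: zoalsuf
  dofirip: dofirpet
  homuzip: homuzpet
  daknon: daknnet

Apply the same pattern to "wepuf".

wafen and daknon both end in -n yet inflect differently (zuwafenob, daknnet), so the final letter is not what conditions the rule; the last vowel is.
"wepuf" has last vowel 'u'. The stems whose last vowel is 'u' (zogfapud → zoalgfapud, rozefuf → roalzefuf, zosuf → zoalsuf) insert -al- after the first vowel.
The other patterns: stems whose last vowel is 'e' add zu- … -ob around the stem; stems whose last vowel is 'i' or 'o' delete the last vowel and add -et.
So wepuf → wealpuf.

wealpuf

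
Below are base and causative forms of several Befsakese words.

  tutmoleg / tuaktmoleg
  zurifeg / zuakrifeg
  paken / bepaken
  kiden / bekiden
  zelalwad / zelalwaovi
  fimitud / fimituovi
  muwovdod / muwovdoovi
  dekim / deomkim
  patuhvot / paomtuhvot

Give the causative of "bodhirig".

boakdhirig

tutmoleg and paken both have last vowel 'e' yet inflect differently (tuaktmoleg, bepaken), so the last vowel is not what conditions the rule; the final letter is.
"bodhirig" ends in -g. The stems ending in -g (tutmoleg → tuaktmoleg, zurifeg → zuakrifeg) insert -ak- after the first vowel.
The other patterns: stems ending in -n add the prefix be-; stems ending in -d drop the final letter and add -ovi; stems ending in -m or -t insert -om- after the first vowel.
So bodhirig → boakdhirig.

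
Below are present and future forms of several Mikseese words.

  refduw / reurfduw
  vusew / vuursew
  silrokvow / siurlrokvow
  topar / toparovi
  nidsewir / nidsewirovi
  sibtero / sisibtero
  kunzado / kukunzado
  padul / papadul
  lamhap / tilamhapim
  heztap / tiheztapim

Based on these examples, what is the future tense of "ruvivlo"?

silrokvow and sibtero both have last vowel 'o' yet inflect differently (siurlrokvow, sisibtero), so the last vowel is not what conditions the rule; the final letter is.
"ruvivlo" ends in -o. The stems ending in -o (sibtero → sisibtero, kunzado → kukunzado) repeat the first consonant+vowel as a prefix.
So ruvivlo → ruruvivlo.

ruruvivlo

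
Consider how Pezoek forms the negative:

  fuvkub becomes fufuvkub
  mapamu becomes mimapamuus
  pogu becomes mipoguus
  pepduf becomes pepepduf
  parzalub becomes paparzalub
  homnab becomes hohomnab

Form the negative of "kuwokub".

kukuwokub

pepduf and mapamu both have last vowel 'u' yet inflect differently (pepepduf, mimapamuus), so the last vowel is not what conditions the rule; whether the stem ends in a vowel or a consonant is.
"kuwokub" ends in a consonant. The stems ending in a consonant (pepduf → pepepduf, parzalub → paparzalub, homnab → hohomnab) repeat the first consonant+vowel as a prefix.
The other pattern: stems ending in a vowel add mi- … -us around the stem.
So kuwokub → kukuwokub.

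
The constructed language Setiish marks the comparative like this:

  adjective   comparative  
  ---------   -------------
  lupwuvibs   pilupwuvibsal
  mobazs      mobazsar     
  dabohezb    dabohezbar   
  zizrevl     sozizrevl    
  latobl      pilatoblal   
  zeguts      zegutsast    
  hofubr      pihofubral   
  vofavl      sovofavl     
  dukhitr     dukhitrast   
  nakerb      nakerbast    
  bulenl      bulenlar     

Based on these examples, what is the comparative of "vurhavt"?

sovurhavt

zizrevl and latobl both end in -l yet inflect differently (sozizrevl, pilatoblal), so the final letter is not what conditions the rule; the second-to-last letter is.
"vurhavt" has second-to-last letter 'v'. The stems whose second-to-last letter is 'v' (zizrevl → sozizrevl, vofavl → sovofavl) add the prefix so-.
The other patterns: stems whose second-to-last letter is 'b' add pi- … -al around the stem; stems whose second-to-last letter is 'r' or 't' add -ast; stems whose second-to-last letter is 'n' or 'z' add -ar.
So vurhavt → sovurhavt.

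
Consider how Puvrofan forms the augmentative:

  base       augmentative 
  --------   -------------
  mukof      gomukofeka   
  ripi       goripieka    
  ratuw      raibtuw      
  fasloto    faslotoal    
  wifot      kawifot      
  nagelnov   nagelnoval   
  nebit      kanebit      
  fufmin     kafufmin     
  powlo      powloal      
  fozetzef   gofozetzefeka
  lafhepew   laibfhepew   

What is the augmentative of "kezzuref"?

fufmin and ripi both have last vowel 'i' yet inflect differently (kafufmin, goripieka), so the last vowel is not what conditions the rule; the final letter is.
"kezzuref" ends in -f. The stems ending in -f (mukof → gomukofeka, fozetzef → gofozetzefeka) add go- … -eka around the stem.
So kezzuref → gokezzurefeka.

gokezzurefeka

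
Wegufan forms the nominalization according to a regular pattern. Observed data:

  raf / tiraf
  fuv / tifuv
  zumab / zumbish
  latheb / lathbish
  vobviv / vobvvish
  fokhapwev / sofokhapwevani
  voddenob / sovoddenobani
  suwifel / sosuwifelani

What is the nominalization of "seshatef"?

"seshatef" has 3 vowels. The stems with 3 vowels (fokhapwev → sofokhapwevani, voddenob → sovoddenobani, suwifel → sosuwifelani) add so- … -ani around the stem.
So seshatef → soseshatefani.

soseshatefani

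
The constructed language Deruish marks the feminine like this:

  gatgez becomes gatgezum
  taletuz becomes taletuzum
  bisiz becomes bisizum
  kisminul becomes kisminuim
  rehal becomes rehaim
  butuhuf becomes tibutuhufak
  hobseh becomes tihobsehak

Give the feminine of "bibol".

biboim

taletuz and kisminul both have last vowel 'u' yet inflect differently (taletuzum, kisminuim), so the last vowel is not what conditions the rule; the final letter is.
"bibol" ends in -l. The stems ending in -l (kisminul → kisminuim, rehal → rehaim) drop the final letter and add -im.
The other patterns: stems ending in -z add -um; stems ending in -f or -h add ti- … -ak around the stem.
So bibol → biboim.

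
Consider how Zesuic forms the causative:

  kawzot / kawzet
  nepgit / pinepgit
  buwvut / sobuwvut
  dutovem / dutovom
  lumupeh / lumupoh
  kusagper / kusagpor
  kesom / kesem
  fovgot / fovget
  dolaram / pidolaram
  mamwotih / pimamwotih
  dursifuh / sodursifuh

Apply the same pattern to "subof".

buwvut and fovgot both end in -t yet inflect differently (sobuwvut, fovget), so the final letter is not what conditions the rule; the last vowel is.
"subof" has last vowel 'o'. The stems whose last vowel is 'o' (kesom → kesem, fovgot → fovget, kawzot → kawzet) change the last vowel to 'e'.
The other patterns: stems whose last vowel is 'u' add the prefix so-; stems whose last vowel is 'e' change the last vowel to 'o'; stems whose last vowel is 'a' or 'i' add the prefix pi-.
So subof → subef.

subef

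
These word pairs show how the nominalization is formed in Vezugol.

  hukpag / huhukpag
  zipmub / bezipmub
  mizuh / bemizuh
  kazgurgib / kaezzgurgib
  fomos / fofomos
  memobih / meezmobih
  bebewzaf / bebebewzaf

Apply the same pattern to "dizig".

diezzig

zipmub and kazgurgib both end in -b yet inflect differently (bezipmub, kaezzgurgib), so the final letter is not what conditions the rule; the last vowel is.
"dizig" has last vowel 'i'. The stems whose last vowel is 'i' (kazgurgib → kaezzgurgib, memobih → meezmobih) insert -ez- after the first vowel.
The other patterns: stems whose last vowel is 'u' add the prefix be-; stems whose last vowel is 'a' or 'o' repeat the first consonant+vowel as a prefix.
So dizig → diezzig.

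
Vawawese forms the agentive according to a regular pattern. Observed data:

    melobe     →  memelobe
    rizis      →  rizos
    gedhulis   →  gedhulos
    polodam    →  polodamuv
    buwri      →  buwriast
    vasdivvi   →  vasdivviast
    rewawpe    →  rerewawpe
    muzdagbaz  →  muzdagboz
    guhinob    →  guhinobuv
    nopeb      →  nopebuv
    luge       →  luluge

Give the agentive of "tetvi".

tetviast

luge and nopeb both have last vowel 'e' yet inflect differently (luluge, nopebuv), so the last vowel is not what conditions the rule; the final letter is.
"tetvi" ends in -i. The stems ending in -i (vasdivvi → vasdivviast, buwri → buwriast) add -ast.
The other patterns: stems ending in -e repeat the first consonant+vowel as a prefix; stems ending in -b or -m add -uv; stems ending in -s or -z change the last vowel to 'o'.
So tetvi → tetviast.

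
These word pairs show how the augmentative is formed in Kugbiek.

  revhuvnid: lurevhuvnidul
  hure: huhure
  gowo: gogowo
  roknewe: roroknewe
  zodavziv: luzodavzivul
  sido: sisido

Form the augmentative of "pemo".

roknewe and revhuvnid both begin with r- yet inflect differently (roroknewe, lurevhuvnidul), so the first letter is not what conditions the rule; whether the stem ends in a vowel or a consonant is.
"pemo" ends in a vowel. The stems ending in a vowel (sido → sisido, gowo → gogowo, roknewe → roroknewe) repeat the first consonant+vowel as a prefix.
So pemo → pepemo.

pepemo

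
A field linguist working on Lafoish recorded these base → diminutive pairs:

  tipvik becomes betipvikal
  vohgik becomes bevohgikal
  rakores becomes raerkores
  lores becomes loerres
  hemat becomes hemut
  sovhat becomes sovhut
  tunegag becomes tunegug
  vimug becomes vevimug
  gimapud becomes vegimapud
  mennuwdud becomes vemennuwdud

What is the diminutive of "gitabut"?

tunegag and vimug both end in -g yet inflect differently (tunegug, vevimug), so the final letter is not what conditions the rule; the last vowel is.
"gitabut" has last vowel 'u'. The stems whose last vowel is 'u' (vimug → vevimug, gimapud → vegimapud, mennuwdud → vemennuwdud) add the prefix ve-.
The other patterns: stems whose last vowel is 'i' add be- … -al around the stem; stems whose last vowel is 'e' insert -er- after the first vowel; stems whose last vowel is 'a' change the last vowel to 'u'.
So gitabut → vegitabut.

vegitabut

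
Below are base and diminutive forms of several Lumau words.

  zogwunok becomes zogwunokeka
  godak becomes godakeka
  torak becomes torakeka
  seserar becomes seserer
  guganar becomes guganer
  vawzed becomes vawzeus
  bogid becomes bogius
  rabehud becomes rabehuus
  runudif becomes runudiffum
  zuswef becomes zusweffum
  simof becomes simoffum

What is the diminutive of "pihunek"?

godak and seserar both have last vowel 'a' yet inflect differently (godakeka, seserer), so the last vowel is not what conditions the rule; the final letter is.
"pihunek" ends in -k. The stems ending in -k (zogwunok → zogwunokeka, godak → godakeka, torak → torakeka) add -eka.
So pihunek → pihunekeka.

pihunekeka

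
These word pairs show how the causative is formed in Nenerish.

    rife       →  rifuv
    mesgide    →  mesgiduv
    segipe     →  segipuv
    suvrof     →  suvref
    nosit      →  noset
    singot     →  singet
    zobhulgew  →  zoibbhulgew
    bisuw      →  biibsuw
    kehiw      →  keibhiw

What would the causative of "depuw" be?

deibpuw

rife and zobhulgew both have last vowel 'e' yet inflect differently (rifuv, zoibbhulgew), so the last vowel is not what conditions the rule; the final letter is.
"depuw" ends in -w. The stems ending in -w (zobhulgew → zoibbhulgew, bisuw → biibsuw, kehiw → keibhiw) insert -ib- after the first vowel.
So depuw → deibpuw.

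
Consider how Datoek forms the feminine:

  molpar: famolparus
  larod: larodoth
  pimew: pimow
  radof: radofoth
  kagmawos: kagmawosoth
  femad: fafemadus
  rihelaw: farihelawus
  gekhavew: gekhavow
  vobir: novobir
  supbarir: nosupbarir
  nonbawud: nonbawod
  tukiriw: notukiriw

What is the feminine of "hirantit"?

"hirantit" has last vowel 'i'. The stems whose last vowel is 'i' (vobir → novobir, tukiriw → notukiriw, supbarir → nosupbarir) add the prefix no-.
The other patterns: stems whose last vowel is 'a' add fa- … -us around the stem; stems whose last vowel is 'o' add -oth; stems whose last vowel is 'e' or 'u' change the last vowel to 'o'.
So hirantit → nohirantit.

nohirantit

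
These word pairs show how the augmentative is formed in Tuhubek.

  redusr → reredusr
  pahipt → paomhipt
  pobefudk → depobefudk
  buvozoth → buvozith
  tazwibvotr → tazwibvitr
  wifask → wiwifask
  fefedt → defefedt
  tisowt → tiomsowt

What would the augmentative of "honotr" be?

pobefudk and wifask both end in -k yet inflect differently (depobefudk, wiwifask), so the final letter is not what conditions the rule; the second-to-last letter is.
"honotr" has second-to-last letter 't'. The stems whose second-to-last letter is 't' (tazwibvotr → tazwibvitr, buvozoth → buvozith) change the last vowel to 'i'.
So honotr → honitr.

honitr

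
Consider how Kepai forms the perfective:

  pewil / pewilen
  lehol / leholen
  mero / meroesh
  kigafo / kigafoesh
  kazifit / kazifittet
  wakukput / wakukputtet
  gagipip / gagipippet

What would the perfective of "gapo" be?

gapoesh

lehol and mero both have last vowel 'o' yet inflect differently (leholen, meroesh), so the last vowel is not what conditions the rule; the final letter is.
"gapo" ends in -o. The stems ending in -o (mero → meroesh, kigafo → kigafoesh) add -esh.
The other patterns: stems ending in -l add -en; stems ending in -p or -t double the final consonant and add -et.
So gapo → gapoesh.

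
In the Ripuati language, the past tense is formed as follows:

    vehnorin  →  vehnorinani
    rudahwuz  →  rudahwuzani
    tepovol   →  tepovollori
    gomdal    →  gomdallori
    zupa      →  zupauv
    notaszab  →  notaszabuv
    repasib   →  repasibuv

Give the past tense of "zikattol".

gomdal and zupa both have last vowel 'a' yet inflect differently (gomdallori, zupauv), so the last vowel is not what conditions the rule; the final letter is.
"zikattol" ends in -l. The stems ending in -l (tepovol → tepovollori, gomdal → gomdallori) double the final consonant and add -ori.
So zikattol → zikattollori.

zikattollori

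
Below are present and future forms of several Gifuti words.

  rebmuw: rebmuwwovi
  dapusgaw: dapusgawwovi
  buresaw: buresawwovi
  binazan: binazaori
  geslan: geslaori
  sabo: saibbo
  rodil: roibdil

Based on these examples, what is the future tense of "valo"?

vaiblo

"valo" ends in -o. The one such stem in the data (sabo → saibbo) inserts -ib- after the first vowel (as does rodil), so the same rule applies.
The other patterns: stems ending in -w double the final consonant and add -ovi; stems ending in -n drop the final letter and add -ori.
So valo → vaiblo.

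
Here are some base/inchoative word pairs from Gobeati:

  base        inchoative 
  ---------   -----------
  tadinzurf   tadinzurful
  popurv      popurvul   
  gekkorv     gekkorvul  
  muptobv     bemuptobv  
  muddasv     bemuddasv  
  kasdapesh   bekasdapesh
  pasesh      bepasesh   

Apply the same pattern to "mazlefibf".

popurv and muptobv both end in -v yet inflect differently (popurvul, bemuptobv), so the final letter is not what conditions the rule; the second-to-last letter is.
"mazlefibf" has second-to-last letter 'b'. The one such stem in the data (muptobv → bemuptobv) adds the prefix be-, so the same rule applies.
The other pattern: stems whose second-to-last letter is 'r' add -ul.
So mazlefibf → bemazlefibf.

bemazlefibf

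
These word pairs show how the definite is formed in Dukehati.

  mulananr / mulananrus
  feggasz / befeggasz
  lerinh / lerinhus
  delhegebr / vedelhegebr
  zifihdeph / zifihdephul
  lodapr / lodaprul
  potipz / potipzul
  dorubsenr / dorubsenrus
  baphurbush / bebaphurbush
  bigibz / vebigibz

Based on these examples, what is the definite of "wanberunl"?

"wanberunl" has second-to-last letter 'n'. The stems whose second-to-last letter is 'n' (mulananr → mulananrus, dorubsenr → dorubsenrus, lerinh → lerinhus) add -us.
The other patterns: stems whose second-to-last letter is 's' add the prefix be-; stems whose second-to-last letter is 'p' add -ul; stems whose second-to-last letter is 'b' add the prefix ve-.
So wanberunl → wanberunlus.

wanberunlus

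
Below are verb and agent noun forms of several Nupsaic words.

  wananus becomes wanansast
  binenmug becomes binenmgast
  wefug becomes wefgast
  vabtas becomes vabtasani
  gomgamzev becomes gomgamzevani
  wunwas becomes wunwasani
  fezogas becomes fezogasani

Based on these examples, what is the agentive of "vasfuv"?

wananus and vabtas both end in -s yet inflect differently (wanansast, vabtasani), so the final letter is not what conditions the rule; the last vowel is.
"vasfuv" has last vowel 'u'. The stems whose last vowel is 'u' (wananus → wanansast, binenmug → binenmgast, wefug → wefgast) delete the last vowel and add -ast.
The other pattern: stems whose last vowel is 'a' or 'e' add -ani.
So vasfuv → vasfvast.

vasfvast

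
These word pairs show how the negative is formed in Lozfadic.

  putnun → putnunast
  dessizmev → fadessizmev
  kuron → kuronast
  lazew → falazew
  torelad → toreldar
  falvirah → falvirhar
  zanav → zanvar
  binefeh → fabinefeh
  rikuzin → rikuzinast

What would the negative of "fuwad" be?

falvirah and binefeh both end in -h yet inflect differently (falvirhar, fabinefeh), so the final letter is not what conditions the rule; the last vowel is.
"fuwad" has last vowel 'a'. The stems whose last vowel is 'a' (falvirah → falvirhar, zanav → zanvar, torelad → toreldar) delete the last vowel and add -ar.
The other patterns: stems whose last vowel is 'e' add the prefix fa-; stems whose last vowel is 'i', 'o' or 'u' add -ast.
So fuwad → fuwdar.

fuwdar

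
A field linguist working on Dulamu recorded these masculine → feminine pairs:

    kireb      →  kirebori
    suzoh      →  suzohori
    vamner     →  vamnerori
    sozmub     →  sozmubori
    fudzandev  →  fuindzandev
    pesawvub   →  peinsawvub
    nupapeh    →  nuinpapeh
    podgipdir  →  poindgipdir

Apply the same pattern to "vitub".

vitubori

kireb and pesawvub both end in -b yet inflect differently (kirebori, peinsawvub), so the final letter is not what conditions the rule; the number of vowels is.
"vitub" has 2 vowels. The stems with 2 vowels (kireb → kirebori, suzoh → suzohori, vamner → vamnerori) add -ori.
So vitub → vitubori.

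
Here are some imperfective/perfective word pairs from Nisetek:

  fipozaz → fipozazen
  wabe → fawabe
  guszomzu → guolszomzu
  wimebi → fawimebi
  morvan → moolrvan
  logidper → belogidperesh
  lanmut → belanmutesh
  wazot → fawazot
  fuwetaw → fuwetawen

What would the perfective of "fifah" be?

fifahen

"fifah" begins with f-. The stems beginning with f- (fuwetaw → fuwetawen, fipozaz → fipozazen) add -en.
The other patterns: stems beginning with w- add the prefix fa-; stems beginning with l- add be- … -esh around the stem; stems beginning with g- or m- insert -ol- after the first vowel.
So fifah → fifahen.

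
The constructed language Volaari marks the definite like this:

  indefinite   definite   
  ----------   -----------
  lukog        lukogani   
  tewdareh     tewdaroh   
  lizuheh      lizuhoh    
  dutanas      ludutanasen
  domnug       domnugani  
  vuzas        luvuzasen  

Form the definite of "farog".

farogani

"farog" ends in -g. The stems ending in -g (lukog → lukogani, domnug → domnugani) add -ani.
So farog → farogani.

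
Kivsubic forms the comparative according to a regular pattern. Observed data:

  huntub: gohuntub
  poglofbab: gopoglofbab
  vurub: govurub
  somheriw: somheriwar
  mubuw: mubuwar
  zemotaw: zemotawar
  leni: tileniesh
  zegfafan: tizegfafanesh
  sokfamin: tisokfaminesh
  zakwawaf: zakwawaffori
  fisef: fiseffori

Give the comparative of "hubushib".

gohubushib

huntub and mubuw both have last vowel 'u' yet inflect differently (gohuntub, mubuwar), so the last vowel is not what conditions the rule; the final letter is.
"hubushib" ends in -b. The stems ending in -b (huntub → gohuntub, poglofbab → gopoglofbab, vurub → govurub) add the prefix go-.
So hubushib → gohubushib.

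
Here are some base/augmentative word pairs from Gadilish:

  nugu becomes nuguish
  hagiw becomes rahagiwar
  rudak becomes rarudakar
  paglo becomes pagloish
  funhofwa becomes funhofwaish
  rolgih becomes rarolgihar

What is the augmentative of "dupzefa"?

dupzefaish

rudak and funhofwa both have last vowel 'a' yet inflect differently (rarudakar, funhofwaish), so the last vowel is not what conditions the rule; whether the stem ends in a vowel or a consonant is.
"dupzefa" ends in a vowel. The stems ending in a vowel (nugu → nuguish, paglo → pagloish, funhofwa → funhofwaish) add -ish.
The other pattern: stems ending in a consonant add ra- … -ar around the stem.
So dupzefa → dupzefaish.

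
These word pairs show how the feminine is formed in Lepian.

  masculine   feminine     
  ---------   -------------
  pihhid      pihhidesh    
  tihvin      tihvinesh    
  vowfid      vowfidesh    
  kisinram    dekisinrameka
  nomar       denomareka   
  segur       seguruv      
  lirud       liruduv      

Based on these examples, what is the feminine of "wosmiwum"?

nomar and segur both end in -r yet inflect differently (denomareka, seguruv), so the final letter is not what conditions the rule; the last vowel is.
"wosmiwum" has last vowel 'u'. The stems whose last vowel is 'u' (segur → seguruv, lirud → liruduv) add -uv.
The other patterns: stems whose last vowel is 'i' add -esh; stems whose last vowel is 'a' add de- … -eka around the stem.
So wosmiwum → wosmiwumuv.

wosmiwumuv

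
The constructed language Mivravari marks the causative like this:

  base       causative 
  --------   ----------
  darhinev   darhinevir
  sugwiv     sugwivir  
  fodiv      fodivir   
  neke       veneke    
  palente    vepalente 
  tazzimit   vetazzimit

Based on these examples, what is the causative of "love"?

velove

darhinev and neke both have last vowel 'e' yet inflect differently (darhinevir, veneke), so the last vowel is not what conditions the rule; the final letter is.
"love" ends in -e. The stems ending in -e (neke → veneke, palente → vepalente) add the prefix ve-.
So love → velove.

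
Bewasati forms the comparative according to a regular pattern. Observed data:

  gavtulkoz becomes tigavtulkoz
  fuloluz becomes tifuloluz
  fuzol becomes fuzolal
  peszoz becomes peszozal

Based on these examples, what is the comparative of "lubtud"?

"lubtud" has 2 vowels. The stems with 2 vowels (fuzol → fuzolal, peszoz → peszozal) add -al.
The other pattern: stems with 3 vowels add the prefix ti-.
So lubtud → lubtudal.

lubtudal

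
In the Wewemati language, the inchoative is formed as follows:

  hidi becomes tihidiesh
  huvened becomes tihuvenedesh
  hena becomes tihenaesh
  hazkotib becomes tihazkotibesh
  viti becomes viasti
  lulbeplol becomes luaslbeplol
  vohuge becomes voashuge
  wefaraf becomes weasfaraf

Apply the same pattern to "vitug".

viastug

hidi and viti both end in -i yet inflect differently (tihidiesh, viasti), so the final letter is not what conditions the rule; the first letter is.
"vitug" begins with v-. The stems beginning with v- (viti → viasti, vohuge → voashuge) insert -as- after the first vowel.
So vitug → viastug.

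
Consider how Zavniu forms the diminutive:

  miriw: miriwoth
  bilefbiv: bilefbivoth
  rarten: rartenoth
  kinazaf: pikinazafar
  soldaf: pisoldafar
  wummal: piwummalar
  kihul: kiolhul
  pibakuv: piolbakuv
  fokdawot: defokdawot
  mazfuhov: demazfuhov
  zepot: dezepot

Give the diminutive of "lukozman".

pilukozmanar

wummal and kihul both end in -l yet inflect differently (piwummalar, kiolhul), so the final letter is not what conditions the rule; the last vowel is.
"lukozman" has last vowel 'a'. The stems whose last vowel is 'a' (kinazaf → pikinazafar, soldaf → pisoldafar, wummal → piwummalar) add pi- … -ar around the stem.
So lukozman → pilukozmanar.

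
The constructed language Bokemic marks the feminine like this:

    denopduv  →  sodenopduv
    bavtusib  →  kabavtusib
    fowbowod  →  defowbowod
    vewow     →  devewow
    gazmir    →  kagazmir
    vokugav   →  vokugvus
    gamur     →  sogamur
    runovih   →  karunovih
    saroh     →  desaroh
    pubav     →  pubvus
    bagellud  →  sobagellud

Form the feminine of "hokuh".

sohokuh

vokugav and denopduv both end in -v yet inflect differently (vokugvus, sodenopduv), so the final letter is not what conditions the rule; the last vowel is.
"hokuh" has last vowel 'u'. The stems whose last vowel is 'u' (bagellud → sobagellud, gamur → sogamur, denopduv → sodenopduv) add the prefix so-.
The other patterns: stems whose last vowel is 'a' delete the last vowel and add -us; stems whose last vowel is 'i' add the prefix ka-; stems whose last vowel is 'o' add the prefix de-.
So hokuh → sohokuh.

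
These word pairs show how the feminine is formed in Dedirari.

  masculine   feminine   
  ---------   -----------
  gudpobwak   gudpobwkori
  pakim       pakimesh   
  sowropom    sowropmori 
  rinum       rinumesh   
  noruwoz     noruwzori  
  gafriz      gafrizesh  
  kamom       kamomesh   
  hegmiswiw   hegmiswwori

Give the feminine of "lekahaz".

gafriz and noruwoz both end in -z yet inflect differently (gafrizesh, noruwzori), so the final letter is not what conditions the rule; the number of vowels is.
"lekahaz" has 3 vowels. The stems with 3 vowels (gudpobwak → gudpobwkori, noruwoz → noruwzori, sowropom → sowropmori) delete the last vowel and add -ori.
The other pattern: stems with 2 vowels add -esh.
So lekahaz → lekahzori.

lekahzori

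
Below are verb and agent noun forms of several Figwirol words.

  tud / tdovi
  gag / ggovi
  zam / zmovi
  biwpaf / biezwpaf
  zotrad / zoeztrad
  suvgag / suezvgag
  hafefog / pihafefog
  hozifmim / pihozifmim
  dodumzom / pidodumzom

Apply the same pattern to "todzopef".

pitodzopef

tud and zotrad both end in -d yet inflect differently (tdovi, zoeztrad), so the final letter is not what conditions the rule; the number of vowels is.
"todzopef" has 3 vowels. The stems with 3 vowels (hafefog → pihafefog, hozifmim → pihozifmim, dodumzom → pidodumzom) add the prefix pi-.
So todzopef → pitodzopef.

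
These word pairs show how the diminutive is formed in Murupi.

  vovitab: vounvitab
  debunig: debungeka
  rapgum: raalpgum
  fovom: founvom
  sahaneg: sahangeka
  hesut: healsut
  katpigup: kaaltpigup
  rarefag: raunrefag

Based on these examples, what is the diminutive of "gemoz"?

geunmoz

"gemoz" has last vowel 'o'. The one such stem in the data (fovom → founvom) inserts -un- after the first vowel (as do rarefag, vovitab), so the same rule applies.
The other patterns: stems whose last vowel is 'u' insert -al- after the first vowel; stems whose last vowel is 'e' or 'i' delete the last vowel and add -eka.
So gemoz → geunmoz.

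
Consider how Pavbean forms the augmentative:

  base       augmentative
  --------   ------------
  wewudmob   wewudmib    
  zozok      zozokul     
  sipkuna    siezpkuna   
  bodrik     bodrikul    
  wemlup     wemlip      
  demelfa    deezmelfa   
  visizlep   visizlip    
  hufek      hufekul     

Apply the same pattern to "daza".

hufek and visizlep both have last vowel 'e' yet inflect differently (hufekul, visizlip), so the last vowel is not what conditions the rule; the final letter is.
"daza" ends in -a. The stems ending in -a (sipkuna → siezpkuna, demelfa → deezmelfa) insert -ez- after the first vowel.
So daza → daezza.

daezza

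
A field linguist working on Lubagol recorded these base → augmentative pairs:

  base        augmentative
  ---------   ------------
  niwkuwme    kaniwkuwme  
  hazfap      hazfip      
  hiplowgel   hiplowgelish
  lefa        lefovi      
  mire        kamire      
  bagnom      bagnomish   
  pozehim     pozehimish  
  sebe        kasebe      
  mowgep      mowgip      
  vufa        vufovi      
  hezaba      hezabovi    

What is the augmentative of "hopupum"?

mire and mowgep both have last vowel 'e' yet inflect differently (kamire, mowgip), so the last vowel is not what conditions the rule; the final letter is.
"hopupum" ends in -m. The stems ending in -m (bagnom → bagnomish, pozehim → pozehimish) add -ish.
So hopupum → hopupumish.

hopupumish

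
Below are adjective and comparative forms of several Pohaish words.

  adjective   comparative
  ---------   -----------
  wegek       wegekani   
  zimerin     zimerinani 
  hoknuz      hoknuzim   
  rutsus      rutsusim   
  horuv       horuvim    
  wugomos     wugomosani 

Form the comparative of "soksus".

rutsus and wugomos both end in -s yet inflect differently (rutsusim, wugomosani), so the final letter is not what conditions the rule; the last vowel is.
"soksus" has last vowel 'u'. The stems whose last vowel is 'u' (horuv → horuvim, rutsus → rutsusim, hoknuz → hoknuzim) add -im.
The other pattern: stems whose last vowel is 'e', 'i' or 'o' add -ani.
So soksus → soksusim.

soksusim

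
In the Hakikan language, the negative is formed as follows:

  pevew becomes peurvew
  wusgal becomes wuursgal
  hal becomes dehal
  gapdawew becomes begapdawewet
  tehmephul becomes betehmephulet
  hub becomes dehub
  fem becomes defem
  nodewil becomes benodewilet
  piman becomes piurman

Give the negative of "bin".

debin

hal and wusgal both end in -l yet inflect differently (dehal, wuursgal), so the final letter is not what conditions the rule; the number of vowels is.
"bin" has 1 vowel. The stems with 1 vowel (fem → defem, hub → dehub, hal → dehal) add the prefix de-.
The other patterns: stems with 2 vowels insert -ur- after the first vowel; stems with 3 vowels add be- … -et around the stem.
So bin → debin.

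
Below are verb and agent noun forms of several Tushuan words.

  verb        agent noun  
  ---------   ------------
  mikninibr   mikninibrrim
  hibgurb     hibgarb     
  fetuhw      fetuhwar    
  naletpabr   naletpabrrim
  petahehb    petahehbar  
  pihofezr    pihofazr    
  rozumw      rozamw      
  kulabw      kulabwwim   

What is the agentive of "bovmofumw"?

bovmofamw

"bovmofumw" has second-to-last letter 'm'. The one such stem in the data (rozumw → rozamw) changes the last vowel to 'a' (as do pihofezr, hibgurb), so the same rule applies.
So bovmofumw → bovmofamw.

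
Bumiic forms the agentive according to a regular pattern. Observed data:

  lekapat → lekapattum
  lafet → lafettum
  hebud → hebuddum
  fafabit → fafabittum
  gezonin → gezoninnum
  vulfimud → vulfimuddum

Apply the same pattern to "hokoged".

Every pair shown (lekapat → lekapattum, lafet → lafettum, hebud → hebuddum, …) follows the same rule: double the final consonant and add -um.
So hokoged → hokogeddum.

hokogeddum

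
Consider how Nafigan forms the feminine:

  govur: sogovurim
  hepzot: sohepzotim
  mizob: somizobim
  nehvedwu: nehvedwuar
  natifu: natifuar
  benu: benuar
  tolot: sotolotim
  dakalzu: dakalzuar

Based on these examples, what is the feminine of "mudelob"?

somudelobim

nehvedwu and govur both have last vowel 'u' yet inflect differently (nehvedwuar, sogovurim), so the last vowel is not what conditions the rule; the final letter is.
"mudelob" ends in -b. The one such stem in the data (mizob → somizobim) adds so- … -im around the stem, so the same rule applies.
So mudelob → somudelobim.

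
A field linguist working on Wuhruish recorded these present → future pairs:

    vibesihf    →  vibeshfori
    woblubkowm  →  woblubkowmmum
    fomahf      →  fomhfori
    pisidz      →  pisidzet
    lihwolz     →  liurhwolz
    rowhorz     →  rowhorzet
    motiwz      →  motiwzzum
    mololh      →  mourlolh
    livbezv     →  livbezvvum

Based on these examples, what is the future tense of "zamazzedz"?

zamazzedzet

"zamazzedz" has second-to-last letter 'd'. The one such stem in the data (pisidz → pisidzet) adds -et, so the same rule applies.
So zamazzedz → zamazzedzet.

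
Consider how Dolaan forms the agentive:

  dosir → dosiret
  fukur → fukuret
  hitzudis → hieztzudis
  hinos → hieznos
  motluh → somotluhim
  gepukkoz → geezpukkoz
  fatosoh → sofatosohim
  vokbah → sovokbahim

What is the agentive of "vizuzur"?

vizuzuret

fatosoh and gepukkoz both have last vowel 'o' yet inflect differently (sofatosohim, geezpukkoz), so the last vowel is not what conditions the rule; the final letter is.
"vizuzur" ends in -r. The stems ending in -r (fukur → fukuret, dosir → dosiret) add -et.
The other patterns: stems ending in -h add so- … -im around the stem; stems ending in -s or -z insert -ez- after the first vowel.
So vizuzur → vizuzuret.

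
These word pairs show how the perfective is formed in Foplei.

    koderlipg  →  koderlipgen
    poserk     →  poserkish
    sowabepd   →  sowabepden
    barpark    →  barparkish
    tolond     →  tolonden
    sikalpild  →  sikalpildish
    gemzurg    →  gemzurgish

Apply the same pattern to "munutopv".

munutopven

"munutopv" has second-to-last letter 'p'. The stems whose second-to-last letter is 'p' (sowabepd → sowabepden, koderlipg → koderlipgen) add -en.
The other pattern: stems whose second-to-last letter is 'l' or 'r' add -ish.
So munutopv → munutopven.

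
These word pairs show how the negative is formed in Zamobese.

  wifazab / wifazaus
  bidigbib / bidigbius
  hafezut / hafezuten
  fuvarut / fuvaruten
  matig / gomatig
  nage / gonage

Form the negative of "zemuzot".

zemuzoten

bidigbib and matig both have last vowel 'i' yet inflect differently (bidigbius, gomatig), so the last vowel is not what conditions the rule; the final letter is.
"zemuzot" ends in -t. The stems ending in -t (hafezut → hafezuten, fuvarut → fuvaruten) add -en.
So zemuzot → zemuzoten.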